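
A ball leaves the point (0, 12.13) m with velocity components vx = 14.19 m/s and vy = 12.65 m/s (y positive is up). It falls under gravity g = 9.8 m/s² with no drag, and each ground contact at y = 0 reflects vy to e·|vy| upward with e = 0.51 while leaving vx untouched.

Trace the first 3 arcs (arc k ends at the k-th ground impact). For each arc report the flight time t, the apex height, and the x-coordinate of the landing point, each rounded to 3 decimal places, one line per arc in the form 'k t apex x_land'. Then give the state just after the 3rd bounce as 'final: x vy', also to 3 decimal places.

1 3.326 20.294 47.195
2 2.076 5.279 76.651
3 1.059 1.373 91.674
final: 91.674 2.646

Arc 1: start y=12.130, vy=12.650 → t=3.326, apex=20.294, x_land=47.195, impact vy=-19.944
  bounce: vy ← 0.51·19.944 = 10.172
Arc 2: start y=0.000, vy=10.172 → t=2.076, apex=5.279, x_land=76.651, impact vy=-10.172
  bounce: vy ← 0.51·10.172 = 5.187
Arc 3: start y=0.000, vy=5.187 → t=1.059, apex=1.373, x_land=91.674, impact vy=-5.187
  bounce: vy ← 0.51·5.187 = 2.646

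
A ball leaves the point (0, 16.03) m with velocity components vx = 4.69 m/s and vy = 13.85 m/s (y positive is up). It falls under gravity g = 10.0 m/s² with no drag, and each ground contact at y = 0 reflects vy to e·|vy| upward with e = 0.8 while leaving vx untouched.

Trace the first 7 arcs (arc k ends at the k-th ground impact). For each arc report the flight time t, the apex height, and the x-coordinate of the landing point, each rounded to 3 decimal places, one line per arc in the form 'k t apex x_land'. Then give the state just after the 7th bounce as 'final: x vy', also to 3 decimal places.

1 3.649 25.621 17.112
2 3.622 16.398 34.099
3 2.898 10.494 47.688
4 2.318 6.716 58.560
5 1.854 4.299 67.257
6 1.484 2.751 74.215
7 1.187 1.761 79.781
final: 79.781 4.747

Arc 1: start y=16.030, vy=13.850 → t=3.649, apex=25.621, x_land=17.112, impact vy=-22.637
  bounce: vy ← 0.8·22.637 = 18.109
Arc 2: start y=0.000, vy=18.109 → t=3.622, apex=16.398, x_land=34.099, impact vy=-18.109
  bounce: vy ← 0.8·18.109 = 14.488
Arc 3: start y=0.000, vy=14.488 → t=2.898, apex=10.494, x_land=47.688, impact vy=-14.488
  bounce: vy ← 0.8·14.488 = 11.590
Arc 4: start y=0.000, vy=11.590 → t=2.318, apex=6.716, x_land=58.560, impact vy=-11.590
  bounce: vy ← 0.8·11.590 = 9.272
Arc 5: start y=0.000, vy=9.272 → t=1.854, apex=4.299, x_land=67.257, impact vy=-9.272
  bounce: vy ← 0.8·9.272 = 7.418
Arc 6: start y=0.000, vy=7.418 → t=1.484, apex=2.751, x_land=74.215, impact vy=-7.418
  bounce: vy ← 0.8·7.418 = 5.934
Arc 7: start y=0.000, vy=5.934 → t=1.187, apex=1.761, x_land=79.781, impact vy=-5.934
  bounce: vy ← 0.8·5.934 = 4.747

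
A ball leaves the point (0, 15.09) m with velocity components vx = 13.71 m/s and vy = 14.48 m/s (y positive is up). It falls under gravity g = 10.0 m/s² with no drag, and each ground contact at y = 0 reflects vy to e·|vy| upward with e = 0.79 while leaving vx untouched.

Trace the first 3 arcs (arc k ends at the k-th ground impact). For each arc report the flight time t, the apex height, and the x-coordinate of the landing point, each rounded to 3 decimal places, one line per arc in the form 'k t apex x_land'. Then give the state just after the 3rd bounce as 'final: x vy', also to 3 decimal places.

1 3.710 25.574 50.858
2 3.573 15.960 99.848
3 2.823 9.961 138.550
final: 138.550 11.150

Arc 1: start y=15.090, vy=14.480 → t=3.710, apex=25.574, x_land=50.858, impact vy=-22.616
  bounce: vy ← 0.79·22.616 = 17.866
Arc 2: start y=0.000, vy=17.866 → t=3.573, apex=15.960, x_land=99.848, impact vy=-17.866
  bounce: vy ← 0.79·17.866 = 14.114
Arc 3: start y=0.000, vy=14.114 → t=2.823, apex=9.961, x_land=138.550, impact vy=-14.114
  bounce: vy ← 0.79·14.114 = 11.150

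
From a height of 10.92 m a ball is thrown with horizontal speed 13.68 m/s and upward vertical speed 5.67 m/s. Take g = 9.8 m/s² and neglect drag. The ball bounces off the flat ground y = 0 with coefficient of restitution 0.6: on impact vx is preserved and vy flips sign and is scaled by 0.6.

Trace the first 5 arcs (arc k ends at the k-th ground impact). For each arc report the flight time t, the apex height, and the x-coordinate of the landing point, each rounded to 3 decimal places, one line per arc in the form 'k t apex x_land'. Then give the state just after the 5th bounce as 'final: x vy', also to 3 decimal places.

Arc 1: start y=10.920, vy=5.670 → t=2.180, apex=12.560, x_land=29.817, impact vy=-15.690
  bounce: vy ← 0.6·15.690 = 9.414
Arc 2: start y=0.000, vy=9.414 → t=1.921, apex=4.522, x_land=56.100, impact vy=-9.414
  bounce: vy ← 0.6·9.414 = 5.648
Arc 3: start y=0.000, vy=5.648 → t=1.153, apex=1.628, x_land=71.869, impact vy=-5.648
  bounce: vy ← 0.6·5.648 = 3.389
Arc 4: start y=0.000, vy=3.389 → t=0.692, apex=0.586, x_land=81.331, impact vy=-3.389
  bounce: vy ← 0.6·3.389 = 2.033
Arc 5: start y=0.000, vy=2.033 → t=0.415, apex=0.211, x_land=87.008, impact vy=-2.033
  bounce: vy ← 0.6·2.033 = 1.220

1 2.180 12.560 29.817
2 1.921 4.522 56.100
3 1.153 1.628 71.869
4 0.692 0.586 81.331
5 0.415 0.211 87.008
final: 87.008 1.220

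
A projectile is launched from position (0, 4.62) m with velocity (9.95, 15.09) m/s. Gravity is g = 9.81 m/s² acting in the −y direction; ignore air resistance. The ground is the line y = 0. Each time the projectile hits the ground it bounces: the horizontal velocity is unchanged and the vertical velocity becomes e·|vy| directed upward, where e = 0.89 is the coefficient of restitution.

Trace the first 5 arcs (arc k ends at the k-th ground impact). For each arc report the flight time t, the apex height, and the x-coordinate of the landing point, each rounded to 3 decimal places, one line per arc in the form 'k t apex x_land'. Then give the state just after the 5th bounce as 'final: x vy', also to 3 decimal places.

Arc 1: start y=4.620, vy=15.090 → t=3.357, apex=16.226, x_land=33.402, impact vy=-17.842
  bounce: vy ← 0.89·17.842 = 15.880
Arc 2: start y=0.000, vy=15.880 → t=3.237, apex=12.853, x_land=65.615, impact vy=-15.880
  bounce: vy ← 0.89·15.880 = 14.133
Arc 3: start y=0.000, vy=14.133 → t=2.881, apex=10.181, x_land=94.285, impact vy=-14.133
  bounce: vy ← 0.89·14.133 = 12.578
Arc 4: start y=0.000, vy=12.578 → t=2.564, apex=8.064, x_land=119.800, impact vy=-12.578
  bounce: vy ← 0.89·12.578 = 11.195
Arc 5: start y=0.000, vy=11.195 → t=2.282, apex=6.387, x_land=142.509, impact vy=-11.195
  bounce: vy ← 0.89·11.195 = 9.963

1 3.357 16.226 33.402
2 3.237 12.853 65.615
3 2.881 10.181 94.285
4 2.564 8.064 119.800
5 2.282 6.387 142.509
final: 142.509 9.963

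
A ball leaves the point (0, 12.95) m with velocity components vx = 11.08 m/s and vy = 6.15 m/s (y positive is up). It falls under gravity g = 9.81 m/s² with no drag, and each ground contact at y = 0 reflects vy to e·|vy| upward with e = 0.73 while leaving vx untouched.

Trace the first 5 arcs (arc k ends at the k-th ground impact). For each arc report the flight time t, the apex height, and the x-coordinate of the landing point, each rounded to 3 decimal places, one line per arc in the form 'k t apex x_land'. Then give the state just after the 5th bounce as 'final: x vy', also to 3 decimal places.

Arc 1: start y=12.950, vy=6.150 → t=2.369, apex=14.878, x_land=26.243, impact vy=-17.085
  bounce: vy ← 0.73·17.085 = 12.472
Arc 2: start y=0.000, vy=12.472 → t=2.543, apex=7.928, x_land=54.417, impact vy=-12.472
  bounce: vy ← 0.73·12.472 = 9.105
Arc 3: start y=0.000, vy=9.105 → t=1.856, apex=4.225, x_land=74.983, impact vy=-9.105
  bounce: vy ← 0.73·9.105 = 6.646
Arc 4: start y=0.000, vy=6.646 → t=1.355, apex=2.252, x_land=89.997, impact vy=-6.646
  bounce: vy ← 0.73·6.646 = 4.852
Arc 5: start y=0.000, vy=4.852 → t=0.989, apex=1.200, x_land=100.957, impact vy=-4.852
  bounce: vy ← 0.73·4.852 = 3.542

1 2.369 14.878 26.243
2 2.543 7.928 54.417
3 1.856 4.225 74.983
4 1.355 2.252 89.997
5 0.989 1.200 100.957
final: 100.957 3.542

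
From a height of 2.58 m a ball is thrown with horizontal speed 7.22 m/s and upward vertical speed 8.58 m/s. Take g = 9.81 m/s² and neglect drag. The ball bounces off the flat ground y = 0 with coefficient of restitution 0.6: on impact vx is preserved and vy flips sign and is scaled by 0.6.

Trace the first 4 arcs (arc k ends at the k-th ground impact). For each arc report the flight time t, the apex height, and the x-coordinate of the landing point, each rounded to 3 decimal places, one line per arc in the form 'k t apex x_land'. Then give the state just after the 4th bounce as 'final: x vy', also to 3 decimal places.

1 2.011 6.332 14.518
2 1.363 2.280 24.362
3 0.818 0.821 30.269
4 0.491 0.295 33.812
final: 33.812 1.445

Arc 1: start y=2.580, vy=8.580 → t=2.011, apex=6.332, x_land=14.518, impact vy=-11.146
  bounce: vy ← 0.6·11.146 = 6.688
Arc 2: start y=0.000, vy=6.688 → t=1.363, apex=2.280, x_land=24.362, impact vy=-6.688
  bounce: vy ← 0.6·6.688 = 4.013
Arc 3: start y=0.000, vy=4.013 → t=0.818, apex=0.821, x_land=30.269, impact vy=-4.013
  bounce: vy ← 0.6·4.013 = 2.408
Arc 4: start y=0.000, vy=2.408 → t=0.491, apex=0.295, x_land=33.812, impact vy=-2.408
  bounce: vy ← 0.6·2.408 = 1.445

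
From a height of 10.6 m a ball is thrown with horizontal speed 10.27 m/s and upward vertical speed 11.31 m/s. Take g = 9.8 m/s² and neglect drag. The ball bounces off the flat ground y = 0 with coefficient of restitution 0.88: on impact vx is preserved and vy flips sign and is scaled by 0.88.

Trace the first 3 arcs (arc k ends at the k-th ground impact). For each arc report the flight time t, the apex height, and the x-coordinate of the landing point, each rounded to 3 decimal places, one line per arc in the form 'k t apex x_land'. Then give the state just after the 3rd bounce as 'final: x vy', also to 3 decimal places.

Arc 1: start y=10.600, vy=11.310 → t=3.024, apex=17.126, x_land=31.053, impact vy=-18.321
  bounce: vy ← 0.88·18.321 = 16.123
Arc 2: start y=0.000, vy=16.123 → t=3.290, apex=13.263, x_land=64.845, impact vy=-16.123
  bounce: vy ← 0.88·16.123 = 14.188
Arc 3: start y=0.000, vy=14.188 → t=2.896, apex=10.271, x_land=94.582, impact vy=-14.188
  bounce: vy ← 0.88·14.188 = 12.486

1 3.024 17.126 31.053
2 3.290 13.263 64.845
3 2.896 10.271 94.582
final: 94.582 12.486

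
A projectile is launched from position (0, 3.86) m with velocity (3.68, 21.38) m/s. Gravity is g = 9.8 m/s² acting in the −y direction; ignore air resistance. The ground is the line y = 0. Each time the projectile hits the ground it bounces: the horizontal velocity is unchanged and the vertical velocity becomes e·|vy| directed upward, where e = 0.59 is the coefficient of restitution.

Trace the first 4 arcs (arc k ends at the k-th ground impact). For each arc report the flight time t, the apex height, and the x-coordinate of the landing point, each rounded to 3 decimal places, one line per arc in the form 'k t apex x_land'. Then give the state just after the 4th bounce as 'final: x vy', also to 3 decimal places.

1 4.537 27.182 16.696
2 2.779 9.462 26.923
3 1.640 3.294 32.958
4 0.967 1.147 36.518
final: 36.518 2.797

Arc 1: start y=3.860, vy=21.380 → t=4.537, apex=27.182, x_land=16.696, impact vy=-23.082
  bounce: vy ← 0.59·23.082 = 13.618
Arc 2: start y=0.000, vy=13.618 → t=2.779, apex=9.462, x_land=26.923, impact vy=-13.618
  bounce: vy ← 0.59·13.618 = 8.035
Arc 3: start y=0.000, vy=8.035 → t=1.640, apex=3.294, x_land=32.958, impact vy=-8.035
  bounce: vy ← 0.59·8.035 = 4.740
Arc 4: start y=0.000, vy=4.740 → t=0.967, apex=1.147, x_land=36.518, impact vy=-4.740
  bounce: vy ← 0.59·4.740 = 2.797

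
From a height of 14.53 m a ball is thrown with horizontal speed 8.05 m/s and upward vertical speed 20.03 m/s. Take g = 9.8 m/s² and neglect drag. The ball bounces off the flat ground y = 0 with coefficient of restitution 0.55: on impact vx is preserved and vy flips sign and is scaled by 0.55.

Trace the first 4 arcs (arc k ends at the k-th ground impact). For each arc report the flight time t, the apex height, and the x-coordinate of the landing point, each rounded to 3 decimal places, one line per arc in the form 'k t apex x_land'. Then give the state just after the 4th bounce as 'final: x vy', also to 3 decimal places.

1 4.716 34.999 37.968
2 2.940 10.587 61.633
3 1.617 3.203 74.650
4 0.889 0.969 81.808
final: 81.808 2.397

Arc 1: start y=14.530, vy=20.030 → t=4.716, apex=34.999, x_land=37.968, impact vy=-26.191
  bounce: vy ← 0.55·26.191 = 14.405
Arc 2: start y=0.000, vy=14.405 → t=2.940, apex=10.587, x_land=61.633, impact vy=-14.405
  bounce: vy ← 0.55·14.405 = 7.923
Arc 3: start y=0.000, vy=7.923 → t=1.617, apex=3.203, x_land=74.650, impact vy=-7.923
  bounce: vy ← 0.55·7.923 = 4.358
Arc 4: start y=0.000, vy=4.358 → t=0.889, apex=0.969, x_land=81.808, impact vy=-4.358
  bounce: vy ← 0.55·4.358 = 2.397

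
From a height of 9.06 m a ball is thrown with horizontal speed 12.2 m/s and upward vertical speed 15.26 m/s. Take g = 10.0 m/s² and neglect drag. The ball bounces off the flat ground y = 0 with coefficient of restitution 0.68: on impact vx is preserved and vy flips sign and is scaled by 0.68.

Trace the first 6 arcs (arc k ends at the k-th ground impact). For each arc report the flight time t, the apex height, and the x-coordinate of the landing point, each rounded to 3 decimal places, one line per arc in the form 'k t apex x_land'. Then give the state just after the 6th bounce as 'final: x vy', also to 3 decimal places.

Arc 1: start y=9.060, vy=15.260 → t=3.561, apex=20.703, x_land=43.443, impact vy=-20.349
  bounce: vy ← 0.68·20.349 = 13.837
Arc 2: start y=0.000, vy=13.837 → t=2.767, apex=9.573, x_land=77.205, impact vy=-13.837
  bounce: vy ← 0.68·13.837 = 9.409
Arc 3: start y=0.000, vy=9.409 → t=1.882, apex=4.427, x_land=100.164, impact vy=-9.409
  bounce: vy ← 0.68·9.409 = 6.398
Arc 4: start y=0.000, vy=6.398 → t=1.280, apex=2.047, x_land=115.775, impact vy=-6.398
  bounce: vy ← 0.68·6.398 = 4.351
Arc 5: start y=0.000, vy=4.351 → t=0.870, apex=0.946, x_land=126.391, impact vy=-4.351
  bounce: vy ← 0.68·4.351 = 2.959
Arc 6: start y=0.000, vy=2.959 → t=0.592, apex=0.438, x_land=133.610, impact vy=-2.959
  bounce: vy ← 0.68·2.959 = 2.012

1 3.561 20.703 43.443
2 2.767 9.573 77.205
3 1.882 4.427 100.164
4 1.280 2.047 115.775
5 0.870 0.946 126.391
6 0.592 0.438 133.610
final: 133.610 2.012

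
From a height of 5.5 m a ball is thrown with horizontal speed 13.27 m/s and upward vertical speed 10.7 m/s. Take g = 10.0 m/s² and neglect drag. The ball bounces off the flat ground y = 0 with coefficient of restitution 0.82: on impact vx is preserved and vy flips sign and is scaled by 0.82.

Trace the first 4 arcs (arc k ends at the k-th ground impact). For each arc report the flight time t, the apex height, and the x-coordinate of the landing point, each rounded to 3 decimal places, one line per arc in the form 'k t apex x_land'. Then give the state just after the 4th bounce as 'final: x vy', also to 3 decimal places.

Arc 1: start y=5.500, vy=10.700 → t=2.568, apex=11.224, x_land=34.081, impact vy=-14.983
  bounce: vy ← 0.82·14.983 = 12.286
Arc 2: start y=0.000, vy=12.286 → t=2.457, apex=7.547, x_land=66.689, impact vy=-12.286
  bounce: vy ← 0.82·12.286 = 10.075
Arc 3: start y=0.000, vy=10.075 → t=2.015, apex=5.075, x_land=93.426, impact vy=-10.075
  bounce: vy ← 0.82·10.075 = 8.261
Arc 4: start y=0.000, vy=8.261 → t=1.652, apex=3.412, x_land=115.351, impact vy=-8.261
  bounce: vy ← 0.82·8.261 = 6.774

1 2.568 11.224 34.081
2 2.457 7.547 66.689
3 2.015 5.075 93.426
4 1.652 3.412 115.351
final: 115.351 6.774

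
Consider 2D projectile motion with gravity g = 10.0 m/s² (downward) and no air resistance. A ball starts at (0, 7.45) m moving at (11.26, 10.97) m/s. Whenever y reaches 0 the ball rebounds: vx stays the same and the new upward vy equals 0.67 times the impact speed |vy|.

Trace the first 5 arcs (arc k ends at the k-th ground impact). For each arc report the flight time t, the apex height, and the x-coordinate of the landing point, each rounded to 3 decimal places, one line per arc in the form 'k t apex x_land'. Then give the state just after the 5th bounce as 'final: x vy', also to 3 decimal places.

1 2.738 13.467 30.832
2 2.199 6.045 55.594
3 1.473 2.714 72.185
4 0.987 1.218 83.301
5 0.661 0.547 90.749
final: 90.749 2.216

Arc 1: start y=7.450, vy=10.970 → t=2.738, apex=13.467, x_land=30.832, impact vy=-16.412
  bounce: vy ← 0.67·16.412 = 10.996
Arc 2: start y=0.000, vy=10.996 → t=2.199, apex=6.045, x_land=55.594, impact vy=-10.996
  bounce: vy ← 0.67·10.996 = 7.367
Arc 3: start y=0.000, vy=7.367 → t=1.473, apex=2.714, x_land=72.185, impact vy=-7.367
  bounce: vy ← 0.67·7.367 = 4.936
Arc 4: start y=0.000, vy=4.936 → t=0.987, apex=1.218, x_land=83.301, impact vy=-4.936
  bounce: vy ← 0.67·4.936 = 3.307
Arc 5: start y=0.000, vy=3.307 → t=0.661, apex=0.547, x_land=90.749, impact vy=-3.307
  bounce: vy ← 0.67·3.307 = 2.216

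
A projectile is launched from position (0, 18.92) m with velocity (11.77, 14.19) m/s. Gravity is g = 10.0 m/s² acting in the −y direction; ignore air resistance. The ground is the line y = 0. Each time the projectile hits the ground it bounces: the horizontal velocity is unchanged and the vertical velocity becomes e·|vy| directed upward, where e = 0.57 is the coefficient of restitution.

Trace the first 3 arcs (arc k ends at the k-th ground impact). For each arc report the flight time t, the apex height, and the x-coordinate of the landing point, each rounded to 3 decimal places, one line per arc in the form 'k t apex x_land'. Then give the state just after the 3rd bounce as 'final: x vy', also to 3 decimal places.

Arc 1: start y=18.920, vy=14.190 → t=3.827, apex=28.988, x_land=45.042, impact vy=-24.078
  bounce: vy ← 0.57·24.078 = 13.725
Arc 2: start y=0.000, vy=13.725 → t=2.745, apex=9.418, x_land=77.349, impact vy=-13.725
  bounce: vy ← 0.57·13.725 = 7.823
Arc 3: start y=0.000, vy=7.823 → t=1.565, apex=3.060, x_land=95.764, impact vy=-7.823
  bounce: vy ← 0.57·7.823 = 4.459

1 3.827 28.988 45.042
2 2.745 9.418 77.349
3 1.565 3.060 95.764
final: 95.764 4.459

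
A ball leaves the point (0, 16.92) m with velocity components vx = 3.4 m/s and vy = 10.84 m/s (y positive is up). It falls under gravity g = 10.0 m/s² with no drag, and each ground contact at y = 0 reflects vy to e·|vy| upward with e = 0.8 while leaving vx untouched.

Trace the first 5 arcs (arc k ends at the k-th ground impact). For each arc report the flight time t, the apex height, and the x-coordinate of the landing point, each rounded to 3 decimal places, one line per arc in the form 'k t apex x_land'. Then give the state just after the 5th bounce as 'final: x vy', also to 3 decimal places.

Arc 1: start y=16.920, vy=10.840 → t=3.219, apex=22.795, x_land=10.945, impact vy=-21.352
  bounce: vy ← 0.8·21.352 = 17.082
Arc 2: start y=0.000, vy=17.082 → t=3.416, apex=14.589, x_land=22.561, impact vy=-17.082
  bounce: vy ← 0.8·17.082 = 13.665
Arc 3: start y=0.000, vy=13.665 → t=2.733, apex=9.337, x_land=31.853, impact vy=-13.665
  bounce: vy ← 0.8·13.665 = 10.932
Arc 4: start y=0.000, vy=10.932 → t=2.186, apex=5.976, x_land=39.287, impact vy=-10.932
  bounce: vy ← 0.8·10.932 = 8.746
Arc 5: start y=0.000, vy=8.746 → t=1.749, apex=3.824, x_land=45.234, impact vy=-8.746
  bounce: vy ← 0.8·8.746 = 6.997

1 3.219 22.795 10.945
2 3.416 14.589 22.561
3 2.733 9.337 31.853
4 2.186 5.976 39.287
5 1.749 3.824 45.234
final: 45.234 6.997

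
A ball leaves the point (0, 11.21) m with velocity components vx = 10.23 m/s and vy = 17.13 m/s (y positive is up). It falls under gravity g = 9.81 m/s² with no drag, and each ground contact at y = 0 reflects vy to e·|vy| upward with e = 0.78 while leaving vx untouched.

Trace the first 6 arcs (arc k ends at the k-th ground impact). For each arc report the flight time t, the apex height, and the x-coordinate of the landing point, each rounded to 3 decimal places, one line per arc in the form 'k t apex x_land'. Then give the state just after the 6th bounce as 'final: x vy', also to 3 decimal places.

Arc 1: start y=11.210, vy=17.130 → t=4.056, apex=26.166, x_land=41.491, impact vy=-22.658
  bounce: vy ← 0.78·22.658 = 17.673
Arc 2: start y=0.000, vy=17.673 → t=3.603, apex=15.919, x_land=78.351, impact vy=-17.673
  bounce: vy ← 0.78·17.673 = 13.785
Arc 3: start y=0.000, vy=13.785 → t=2.810, apex=9.685, x_land=107.101, impact vy=-13.785
  bounce: vy ← 0.78·13.785 = 10.752
Arc 4: start y=0.000, vy=10.752 → t=2.192, apex=5.893, x_land=129.527, impact vy=-10.752
  bounce: vy ← 0.78·10.752 = 8.387
Arc 5: start y=0.000, vy=8.387 → t=1.710, apex=3.585, x_land=147.018, impact vy=-8.387
  bounce: vy ← 0.78·8.387 = 6.542
Arc 6: start y=0.000, vy=6.542 → t=1.334, apex=2.181, x_land=160.662, impact vy=-6.542
  bounce: vy ← 0.78·6.542 = 5.103

1 4.056 26.166 41.491
2 3.603 15.919 78.351
3 2.810 9.685 107.101
4 2.192 5.893 129.527
5 1.710 3.585 147.018
6 1.334 2.181 160.662
final: 160.662 5.103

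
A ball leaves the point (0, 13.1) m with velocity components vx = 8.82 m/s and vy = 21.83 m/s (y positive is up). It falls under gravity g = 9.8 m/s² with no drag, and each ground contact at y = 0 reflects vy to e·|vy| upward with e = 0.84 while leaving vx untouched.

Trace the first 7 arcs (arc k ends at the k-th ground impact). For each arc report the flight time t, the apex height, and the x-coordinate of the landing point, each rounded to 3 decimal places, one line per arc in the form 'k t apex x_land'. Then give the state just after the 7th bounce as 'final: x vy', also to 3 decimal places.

Arc 1: start y=13.100, vy=21.830 → t=4.991, apex=37.414, x_land=44.019, impact vy=-27.080
  bounce: vy ← 0.84·27.080 = 22.747
Arc 2: start y=0.000, vy=22.747 → t=4.642, apex=26.399, x_land=84.963, impact vy=-22.747
  bounce: vy ← 0.84·22.747 = 19.107
Arc 3: start y=0.000, vy=19.107 → t=3.899, apex=18.627, x_land=119.357, impact vy=-19.107
  bounce: vy ← 0.84·19.107 = 16.050
Arc 4: start y=0.000, vy=16.050 → t=3.276, apex=13.143, x_land=148.247, impact vy=-16.050
  bounce: vy ← 0.84·16.050 = 13.482
Arc 5: start y=0.000, vy=13.482 → t=2.751, apex=9.274, x_land=172.515, impact vy=-13.482
  bounce: vy ← 0.84·13.482 = 11.325
Arc 6: start y=0.000, vy=11.325 → t=2.311, apex=6.544, x_land=192.900, impact vy=-11.325
  bounce: vy ← 0.84·11.325 = 9.513
Arc 7: start y=0.000, vy=9.513 → t=1.941, apex=4.617, x_land=210.023, impact vy=-9.513
  bounce: vy ← 0.84·9.513 = 7.991

1 4.991 37.414 44.019
2 4.642 26.399 84.963
3 3.899 18.627 119.357
4 3.276 13.143 148.247
5 2.751 9.274 172.515
6 2.311 6.544 192.900
7 1.941 4.617 210.023
final: 210.023 7.991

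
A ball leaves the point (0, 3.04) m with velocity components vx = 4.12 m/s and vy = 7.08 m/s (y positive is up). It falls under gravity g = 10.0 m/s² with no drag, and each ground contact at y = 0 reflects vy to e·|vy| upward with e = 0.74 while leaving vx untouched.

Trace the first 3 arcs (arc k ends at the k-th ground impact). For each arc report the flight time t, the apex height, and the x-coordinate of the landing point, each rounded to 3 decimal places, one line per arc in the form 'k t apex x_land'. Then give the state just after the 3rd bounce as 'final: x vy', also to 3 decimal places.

Arc 1: start y=3.040, vy=7.080 → t=1.761, apex=5.546, x_land=7.256, impact vy=-10.532
  bounce: vy ← 0.74·10.532 = 7.794
Arc 2: start y=0.000, vy=7.794 → t=1.559, apex=3.037, x_land=13.678, impact vy=-7.794
  bounce: vy ← 0.74·7.794 = 5.767
Arc 3: start y=0.000, vy=5.767 → t=1.153, apex=1.663, x_land=18.431, impact vy=-5.767
  bounce: vy ← 0.74·5.767 = 4.268

1 1.761 5.546 7.256
2 1.559 3.037 13.678
3 1.153 1.663 18.431
final: 18.431 4.268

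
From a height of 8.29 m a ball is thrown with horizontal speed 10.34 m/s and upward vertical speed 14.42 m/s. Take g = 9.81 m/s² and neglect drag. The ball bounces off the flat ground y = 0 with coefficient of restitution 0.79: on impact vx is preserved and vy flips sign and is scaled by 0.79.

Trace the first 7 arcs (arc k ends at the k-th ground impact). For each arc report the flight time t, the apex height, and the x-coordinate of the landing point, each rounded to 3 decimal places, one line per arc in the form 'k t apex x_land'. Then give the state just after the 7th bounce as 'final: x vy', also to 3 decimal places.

Arc 1: start y=8.290, vy=14.420 → t=3.432, apex=18.888, x_land=35.490, impact vy=-19.251
  bounce: vy ← 0.79·19.251 = 15.208
Arc 2: start y=0.000, vy=15.208 → t=3.101, apex=11.788, x_land=67.549, impact vy=-15.208
  bounce: vy ← 0.79·15.208 = 12.014
Arc 3: start y=0.000, vy=12.014 → t=2.449, apex=7.357, x_land=92.876, impact vy=-12.014
  bounce: vy ← 0.79·12.014 = 9.491
Arc 4: start y=0.000, vy=9.491 → t=1.935, apex=4.591, x_land=112.884, impact vy=-9.491
  bounce: vy ← 0.79·9.491 = 7.498
Arc 5: start y=0.000, vy=7.498 → t=1.529, apex=2.866, x_land=128.690, impact vy=-7.498
  bounce: vy ← 0.79·7.498 = 5.924
Arc 6: start y=0.000, vy=5.924 → t=1.208, apex=1.788, x_land=141.177, impact vy=-5.924
  bounce: vy ← 0.79·5.924 = 4.680
Arc 7: start y=0.000, vy=4.680 → t=0.954, apex=1.116, x_land=151.042, impact vy=-4.680
  bounce: vy ← 0.79·4.680 = 3.697

1 3.432 18.888 35.490
2 3.101 11.788 67.549
3 2.449 7.357 92.876
4 1.935 4.591 112.884
5 1.529 2.866 128.690
6 1.208 1.788 141.177
7 0.954 1.116 151.042
final: 151.042 3.697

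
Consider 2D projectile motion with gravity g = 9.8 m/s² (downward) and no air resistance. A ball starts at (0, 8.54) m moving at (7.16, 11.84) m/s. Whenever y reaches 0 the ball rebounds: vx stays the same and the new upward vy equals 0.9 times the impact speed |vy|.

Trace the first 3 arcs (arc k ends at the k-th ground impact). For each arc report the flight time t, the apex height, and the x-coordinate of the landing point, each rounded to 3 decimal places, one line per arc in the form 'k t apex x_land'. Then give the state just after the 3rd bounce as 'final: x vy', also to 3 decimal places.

1 2.998 15.692 21.464
2 3.221 12.711 44.527
3 2.899 10.296 65.285
final: 65.285 12.785

Arc 1: start y=8.540, vy=11.840 → t=2.998, apex=15.692, x_land=21.464, impact vy=-17.538
  bounce: vy ← 0.9·17.538 = 15.784
Arc 2: start y=0.000, vy=15.784 → t=3.221, apex=12.711, x_land=44.527, impact vy=-15.784
  bounce: vy ← 0.9·15.784 = 14.206
Arc 3: start y=0.000, vy=14.206 → t=2.899, apex=10.296, x_land=65.285, impact vy=-14.206
  bounce: vy ← 0.9·14.206 = 12.785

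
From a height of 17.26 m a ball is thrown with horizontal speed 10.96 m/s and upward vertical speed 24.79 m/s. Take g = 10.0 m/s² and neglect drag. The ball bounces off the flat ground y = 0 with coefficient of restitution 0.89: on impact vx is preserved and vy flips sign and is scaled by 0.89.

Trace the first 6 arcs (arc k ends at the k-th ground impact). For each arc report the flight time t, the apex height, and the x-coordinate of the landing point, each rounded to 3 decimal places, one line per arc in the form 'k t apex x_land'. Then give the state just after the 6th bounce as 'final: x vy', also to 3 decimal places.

Arc 1: start y=17.260, vy=24.790 → t=5.577, apex=47.987, x_land=61.124, impact vy=-30.980
  bounce: vy ← 0.89·30.980 = 27.572
Arc 2: start y=0.000, vy=27.572 → t=5.514, apex=38.011, x_land=121.561, impact vy=-27.572
  bounce: vy ← 0.89·27.572 = 24.539
Arc 3: start y=0.000, vy=24.539 → t=4.908, apex=30.108, x_land=175.351, impact vy=-24.539
  bounce: vy ← 0.89·24.539 = 21.840
Arc 4: start y=0.000, vy=21.840 → t=4.368, apex=23.849, x_land=223.224, impact vy=-21.840
  bounce: vy ← 0.89·21.840 = 19.437
Arc 5: start y=0.000, vy=19.437 → t=3.887, apex=18.891, x_land=265.830, impact vy=-19.437
  bounce: vy ← 0.89·19.437 = 17.299
Arc 6: start y=0.000, vy=17.299 → t=3.460, apex=14.963, x_land=303.750, impact vy=-17.299
  bounce: vy ← 0.89·17.299 = 15.396

1 5.577 47.987 61.124
2 5.514 38.011 121.561
3 4.908 30.108 175.351
4 4.368 23.849 223.224
5 3.887 18.891 265.830
6 3.460 14.963 303.750
final: 303.750 15.396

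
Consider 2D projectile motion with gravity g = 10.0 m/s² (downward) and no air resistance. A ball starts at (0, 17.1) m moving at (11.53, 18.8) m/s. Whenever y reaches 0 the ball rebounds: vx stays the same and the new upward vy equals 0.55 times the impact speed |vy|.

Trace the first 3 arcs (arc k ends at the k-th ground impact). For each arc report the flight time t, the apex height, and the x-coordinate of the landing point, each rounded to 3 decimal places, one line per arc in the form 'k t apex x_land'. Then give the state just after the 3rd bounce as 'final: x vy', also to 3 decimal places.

Arc 1: start y=17.100, vy=18.800 → t=4.517, apex=34.772, x_land=52.082, impact vy=-26.371
  bounce: vy ← 0.55·26.371 = 14.504
Arc 2: start y=0.000, vy=14.504 → t=2.901, apex=10.519, x_land=85.529, impact vy=-14.504
  bounce: vy ← 0.55·14.504 = 7.977
Arc 3: start y=0.000, vy=7.977 → t=1.595, apex=3.182, x_land=103.925, impact vy=-7.977
  bounce: vy ← 0.55·7.977 = 4.388

1 4.517 34.772 52.082
2 2.901 10.519 85.529
3 1.595 3.182 103.925
final: 103.925 4.388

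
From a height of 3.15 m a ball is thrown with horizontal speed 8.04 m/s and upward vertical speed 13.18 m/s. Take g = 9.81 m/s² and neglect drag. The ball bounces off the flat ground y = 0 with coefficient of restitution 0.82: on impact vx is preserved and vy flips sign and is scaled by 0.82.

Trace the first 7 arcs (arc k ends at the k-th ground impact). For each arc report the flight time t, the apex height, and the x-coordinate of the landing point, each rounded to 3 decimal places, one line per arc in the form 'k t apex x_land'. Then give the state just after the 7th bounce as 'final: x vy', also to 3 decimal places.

Arc 1: start y=3.150, vy=13.180 → t=2.908, apex=12.004, x_land=23.380, impact vy=-15.347
  bounce: vy ← 0.82·15.347 = 12.584
Arc 2: start y=0.000, vy=12.584 → t=2.566, apex=8.071, x_land=44.007, impact vy=-12.584
  bounce: vy ← 0.82·12.584 = 10.319
Arc 3: start y=0.000, vy=10.319 → t=2.104, apex=5.427, x_land=60.921, impact vy=-10.319
  bounce: vy ← 0.82·10.319 = 8.462
Arc 4: start y=0.000, vy=8.462 → t=1.725, apex=3.649, x_land=74.791, impact vy=-8.462
  bounce: vy ← 0.82·8.462 = 6.938
Arc 5: start y=0.000, vy=6.938 → t=1.415, apex=2.454, x_land=86.164, impact vy=-6.938
  bounce: vy ← 0.82·6.938 = 5.690
Arc 6: start y=0.000, vy=5.690 → t=1.160, apex=1.650, x_land=95.490, impact vy=-5.690
  bounce: vy ← 0.82·5.690 = 4.665
Arc 7: start y=0.000, vy=4.665 → t=0.951, apex=1.109, x_land=103.137, impact vy=-4.665
  bounce: vy ← 0.82·4.665 = 3.826

1 2.908 12.004 23.380
2 2.566 8.071 44.007
3 2.104 5.427 60.921
4 1.725 3.649 74.791
5 1.415 2.454 86.164
6 1.160 1.650 95.490
7 0.951 1.109 103.137
final: 103.137 3.826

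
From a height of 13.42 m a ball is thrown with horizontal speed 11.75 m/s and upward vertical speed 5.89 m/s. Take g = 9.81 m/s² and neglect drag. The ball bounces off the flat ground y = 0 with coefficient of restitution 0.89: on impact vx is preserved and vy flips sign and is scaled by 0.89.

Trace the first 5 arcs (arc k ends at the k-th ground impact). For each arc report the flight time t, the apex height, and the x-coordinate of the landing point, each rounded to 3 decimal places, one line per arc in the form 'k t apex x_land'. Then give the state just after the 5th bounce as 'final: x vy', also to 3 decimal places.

Arc 1: start y=13.420, vy=5.890 → t=2.360, apex=15.188, x_land=27.731, impact vy=-17.262
  bounce: vy ← 0.89·17.262 = 15.364
Arc 2: start y=0.000, vy=15.364 → t=3.132, apex=12.031, x_land=64.535, impact vy=-15.364
  bounce: vy ← 0.89·15.364 = 13.674
Arc 3: start y=0.000, vy=13.674 → t=2.788, apex=9.529, x_land=97.290, impact vy=-13.674
  bounce: vy ← 0.89·13.674 = 12.169
Arc 4: start y=0.000, vy=12.169 → t=2.481, apex=7.548, x_land=126.442, impact vy=-12.169
  bounce: vy ← 0.89·12.169 = 10.831
Arc 5: start y=0.000, vy=10.831 → t=2.208, apex=5.979, x_land=152.388, impact vy=-10.831
  bounce: vy ← 0.89·10.831 = 9.639

1 2.360 15.188 27.731
2 3.132 12.031 64.535
3 2.788 9.529 97.290
4 2.481 7.548 126.442
5 2.208 5.979 152.388
final: 152.388 9.639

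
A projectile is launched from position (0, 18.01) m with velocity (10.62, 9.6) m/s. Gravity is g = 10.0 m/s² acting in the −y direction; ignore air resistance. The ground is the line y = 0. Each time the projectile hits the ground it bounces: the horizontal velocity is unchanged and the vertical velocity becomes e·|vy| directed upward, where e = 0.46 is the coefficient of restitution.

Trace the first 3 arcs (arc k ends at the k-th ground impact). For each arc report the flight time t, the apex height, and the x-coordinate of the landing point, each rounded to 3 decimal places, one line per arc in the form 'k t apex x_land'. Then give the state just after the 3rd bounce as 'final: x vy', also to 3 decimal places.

1 3.087 22.618 32.783
2 1.957 4.786 53.563
3 0.900 1.013 63.122
final: 63.122 2.070

Arc 1: start y=18.010, vy=9.600 → t=3.087, apex=22.618, x_land=32.783, impact vy=-21.269
  bounce: vy ← 0.46·21.269 = 9.784
Arc 2: start y=0.000, vy=9.784 → t=1.957, apex=4.786, x_land=53.563, impact vy=-9.784
  bounce: vy ← 0.46·9.784 = 4.500
Arc 3: start y=0.000, vy=4.500 → t=0.900, apex=1.013, x_land=63.122, impact vy=-4.500
  bounce: vy ← 0.46·4.500 = 2.070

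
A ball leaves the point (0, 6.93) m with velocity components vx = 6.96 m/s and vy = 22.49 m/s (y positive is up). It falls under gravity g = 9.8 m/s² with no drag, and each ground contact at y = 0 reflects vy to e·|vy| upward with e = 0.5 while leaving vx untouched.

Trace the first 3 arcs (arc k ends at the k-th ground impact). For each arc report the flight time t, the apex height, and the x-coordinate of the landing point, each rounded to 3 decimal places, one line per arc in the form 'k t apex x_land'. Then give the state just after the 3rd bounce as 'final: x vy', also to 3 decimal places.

Arc 1: start y=6.930, vy=22.490 → t=4.880, apex=32.736, x_land=33.962, impact vy=-25.330
  bounce: vy ← 0.5·25.330 = 12.665
Arc 2: start y=0.000, vy=12.665 → t=2.585, apex=8.184, x_land=51.952, impact vy=-12.665
  bounce: vy ← 0.5·12.665 = 6.333
Arc 3: start y=0.000, vy=6.333 → t=1.292, apex=2.046, x_land=60.947, impact vy=-6.333
  bounce: vy ← 0.5·6.333 = 3.166

1 4.880 32.736 33.962
2 2.585 8.184 51.952
3 1.292 2.046 60.947
final: 60.947 3.166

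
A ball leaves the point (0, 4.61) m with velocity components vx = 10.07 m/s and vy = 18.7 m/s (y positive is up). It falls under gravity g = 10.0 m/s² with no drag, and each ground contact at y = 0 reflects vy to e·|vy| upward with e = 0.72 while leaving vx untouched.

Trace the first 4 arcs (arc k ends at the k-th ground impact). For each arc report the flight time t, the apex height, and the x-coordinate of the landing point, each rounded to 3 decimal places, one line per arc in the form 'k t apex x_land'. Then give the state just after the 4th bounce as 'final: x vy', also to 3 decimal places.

1 3.972 22.095 39.999
2 3.027 11.454 70.482
3 2.179 5.938 92.429
4 1.569 3.078 108.231
final: 108.231 5.649

Arc 1: start y=4.610, vy=18.700 → t=3.972, apex=22.095, x_land=39.999, impact vy=-21.021
  bounce: vy ← 0.72·21.021 = 15.135
Arc 2: start y=0.000, vy=15.135 → t=3.027, apex=11.454, x_land=70.482, impact vy=-15.135
  bounce: vy ← 0.72·15.135 = 10.897
Arc 3: start y=0.000, vy=10.897 → t=2.179, apex=5.938, x_land=92.429, impact vy=-10.897
  bounce: vy ← 0.72·10.897 = 7.846
Arc 4: start y=0.000, vy=7.846 → t=1.569, apex=3.078, x_land=108.231, impact vy=-7.846
  bounce: vy ← 0.72·7.846 = 5.649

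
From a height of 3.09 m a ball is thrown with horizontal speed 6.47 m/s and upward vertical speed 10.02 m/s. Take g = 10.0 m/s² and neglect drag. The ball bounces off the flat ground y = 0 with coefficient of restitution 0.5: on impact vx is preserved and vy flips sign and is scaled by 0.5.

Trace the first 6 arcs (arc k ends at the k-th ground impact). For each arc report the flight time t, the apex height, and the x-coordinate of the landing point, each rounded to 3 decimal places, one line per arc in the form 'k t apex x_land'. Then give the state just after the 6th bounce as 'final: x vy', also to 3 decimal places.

Arc 1: start y=3.090, vy=10.020 → t=2.276, apex=8.110, x_land=14.723, impact vy=-12.736
  bounce: vy ← 0.5·12.736 = 6.368
Arc 2: start y=0.000, vy=6.368 → t=1.274, apex=2.028, x_land=22.963, impact vy=-6.368
  bounce: vy ← 0.5·6.368 = 3.184
Arc 3: start y=0.000, vy=3.184 → t=0.637, apex=0.507, x_land=27.083, impact vy=-3.184
  bounce: vy ← 0.5·3.184 = 1.592
Arc 4: start y=0.000, vy=1.592 → t=0.318, apex=0.127, x_land=29.143, impact vy=-1.592
  bounce: vy ← 0.5·1.592 = 0.796
Arc 5: start y=0.000, vy=0.796 → t=0.159, apex=0.032, x_land=30.173, impact vy=-0.796
  bounce: vy ← 0.5·0.796 = 0.398
Arc 6: start y=0.000, vy=0.398 → t=0.080, apex=0.008, x_land=30.688, impact vy=-0.398
  bounce: vy ← 0.5·0.398 = 0.199

1 2.276 8.110 14.723
2 1.274 2.028 22.963
3 0.637 0.507 27.083
4 0.318 0.127 29.143
5 0.159 0.032 30.173
6 0.080 0.008 30.688
final: 30.688 0.199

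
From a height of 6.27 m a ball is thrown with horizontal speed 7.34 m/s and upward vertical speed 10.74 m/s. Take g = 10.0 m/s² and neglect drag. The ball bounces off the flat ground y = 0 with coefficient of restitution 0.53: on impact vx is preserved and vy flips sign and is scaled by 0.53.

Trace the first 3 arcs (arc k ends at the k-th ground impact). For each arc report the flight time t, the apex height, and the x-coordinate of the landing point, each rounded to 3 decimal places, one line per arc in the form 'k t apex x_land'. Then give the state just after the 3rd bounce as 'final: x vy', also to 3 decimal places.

Arc 1: start y=6.270, vy=10.740 → t=2.626, apex=12.037, x_land=19.272, impact vy=-15.516
  bounce: vy ← 0.53·15.516 = 8.224
Arc 2: start y=0.000, vy=8.224 → t=1.645, apex=3.381, x_land=31.344, impact vy=-8.224
  bounce: vy ← 0.53·8.224 = 4.358
Arc 3: start y=0.000, vy=4.358 → t=0.872, apex=0.950, x_land=37.742, impact vy=-4.358
  bounce: vy ← 0.53·4.358 = 2.310

1 2.626 12.037 19.272
2 1.645 3.381 31.344
3 0.872 0.950 37.742
final: 37.742 2.310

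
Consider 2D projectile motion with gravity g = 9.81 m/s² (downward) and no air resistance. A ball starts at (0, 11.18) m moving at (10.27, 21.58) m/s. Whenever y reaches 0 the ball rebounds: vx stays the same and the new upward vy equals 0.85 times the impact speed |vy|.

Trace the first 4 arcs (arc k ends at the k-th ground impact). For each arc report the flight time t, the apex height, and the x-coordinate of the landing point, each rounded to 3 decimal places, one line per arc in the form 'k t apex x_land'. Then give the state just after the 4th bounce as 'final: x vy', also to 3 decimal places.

1 4.868 34.916 49.993
2 4.536 25.227 96.574
3 3.855 18.226 136.168
4 3.277 13.168 169.823
final: 169.823 13.663

Arc 1: start y=11.180, vy=21.580 → t=4.868, apex=34.916, x_land=49.993, impact vy=-26.173
  bounce: vy ← 0.85·26.173 = 22.247
Arc 2: start y=0.000, vy=22.247 → t=4.536, apex=25.227, x_land=96.574, impact vy=-22.247
  bounce: vy ← 0.85·22.247 = 18.910
Arc 3: start y=0.000, vy=18.910 → t=3.855, apex=18.226, x_land=136.168, impact vy=-18.910
  bounce: vy ← 0.85·18.910 = 16.074
Arc 4: start y=0.000, vy=16.074 → t=3.277, apex=13.168, x_land=169.823, impact vy=-16.074
  bounce: vy ← 0.85·16.074 = 13.663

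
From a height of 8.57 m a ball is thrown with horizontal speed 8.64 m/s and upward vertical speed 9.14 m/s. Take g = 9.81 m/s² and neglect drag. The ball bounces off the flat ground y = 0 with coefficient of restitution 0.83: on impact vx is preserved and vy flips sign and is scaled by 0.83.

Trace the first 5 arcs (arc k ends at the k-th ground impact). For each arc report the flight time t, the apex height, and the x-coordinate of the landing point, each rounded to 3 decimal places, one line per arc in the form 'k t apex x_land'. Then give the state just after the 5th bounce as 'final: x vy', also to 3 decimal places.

Arc 1: start y=8.570, vy=9.140 → t=2.549, apex=12.828, x_land=22.022, impact vy=-15.865
  bounce: vy ← 0.83·15.865 = 13.168
Arc 2: start y=0.000, vy=13.168 → t=2.685, apex=8.837, x_land=45.217, impact vy=-13.168
  bounce: vy ← 0.83·13.168 = 10.929
Arc 3: start y=0.000, vy=10.929 → t=2.228, apex=6.088, x_land=64.468, impact vy=-10.929
  bounce: vy ← 0.83·10.929 = 9.071
Arc 4: start y=0.000, vy=9.071 → t=1.849, apex=4.194, x_land=80.446, impact vy=-9.071
  bounce: vy ← 0.83·9.071 = 7.529
Arc 5: start y=0.000, vy=7.529 → t=1.535, apex=2.889, x_land=93.708, impact vy=-7.529
  bounce: vy ← 0.83·7.529 = 6.249

1 2.549 12.828 22.022
2 2.685 8.837 45.217
3 2.228 6.088 64.468
4 1.849 4.194 80.446
5 1.535 2.889 93.708
final: 93.708 6.249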